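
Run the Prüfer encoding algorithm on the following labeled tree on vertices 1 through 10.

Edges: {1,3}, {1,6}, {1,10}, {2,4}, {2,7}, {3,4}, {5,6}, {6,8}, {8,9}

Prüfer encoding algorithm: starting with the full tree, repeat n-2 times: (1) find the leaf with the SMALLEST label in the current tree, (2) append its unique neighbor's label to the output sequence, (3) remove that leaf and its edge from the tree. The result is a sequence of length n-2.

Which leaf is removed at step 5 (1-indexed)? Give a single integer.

Answer: 3

Derivation:
Step 1: current leaves = {5,7,9,10}. Remove leaf 5 (neighbor: 6).
Step 2: current leaves = {7,9,10}. Remove leaf 7 (neighbor: 2).
Step 3: current leaves = {2,9,10}. Remove leaf 2 (neighbor: 4).
Step 4: current leaves = {4,9,10}. Remove leaf 4 (neighbor: 3).
Step 5: current leaves = {3,9,10}. Remove leaf 3 (neighbor: 1).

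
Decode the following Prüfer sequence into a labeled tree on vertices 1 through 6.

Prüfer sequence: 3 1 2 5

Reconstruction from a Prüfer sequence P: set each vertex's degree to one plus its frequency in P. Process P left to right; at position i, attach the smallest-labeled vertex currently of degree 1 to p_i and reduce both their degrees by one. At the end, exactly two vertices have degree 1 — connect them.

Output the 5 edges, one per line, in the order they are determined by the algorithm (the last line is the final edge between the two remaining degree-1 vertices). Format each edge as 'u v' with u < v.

Answer: 3 4
1 3
1 2
2 5
5 6

Derivation:
Initial degrees: {1:2, 2:2, 3:2, 4:1, 5:2, 6:1}
Step 1: smallest deg-1 vertex = 4, p_1 = 3. Add edge {3,4}. Now deg[4]=0, deg[3]=1.
Step 2: smallest deg-1 vertex = 3, p_2 = 1. Add edge {1,3}. Now deg[3]=0, deg[1]=1.
Step 3: smallest deg-1 vertex = 1, p_3 = 2. Add edge {1,2}. Now deg[1]=0, deg[2]=1.
Step 4: smallest deg-1 vertex = 2, p_4 = 5. Add edge {2,5}. Now deg[2]=0, deg[5]=1.
Final: two remaining deg-1 vertices are 5, 6. Add edge {5,6}.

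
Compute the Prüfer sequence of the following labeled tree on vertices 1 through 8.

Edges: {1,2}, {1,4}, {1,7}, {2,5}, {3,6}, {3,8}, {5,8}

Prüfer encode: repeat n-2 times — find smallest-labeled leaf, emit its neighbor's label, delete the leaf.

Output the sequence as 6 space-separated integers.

Step 1: leaves = {4,6,7}. Remove smallest leaf 4, emit neighbor 1.
Step 2: leaves = {6,7}. Remove smallest leaf 6, emit neighbor 3.
Step 3: leaves = {3,7}. Remove smallest leaf 3, emit neighbor 8.
Step 4: leaves = {7,8}. Remove smallest leaf 7, emit neighbor 1.
Step 5: leaves = {1,8}. Remove smallest leaf 1, emit neighbor 2.
Step 6: leaves = {2,8}. Remove smallest leaf 2, emit neighbor 5.
Done: 2 vertices remain (5, 8). Sequence = [1 3 8 1 2 5]

Answer: 1 3 8 1 2 5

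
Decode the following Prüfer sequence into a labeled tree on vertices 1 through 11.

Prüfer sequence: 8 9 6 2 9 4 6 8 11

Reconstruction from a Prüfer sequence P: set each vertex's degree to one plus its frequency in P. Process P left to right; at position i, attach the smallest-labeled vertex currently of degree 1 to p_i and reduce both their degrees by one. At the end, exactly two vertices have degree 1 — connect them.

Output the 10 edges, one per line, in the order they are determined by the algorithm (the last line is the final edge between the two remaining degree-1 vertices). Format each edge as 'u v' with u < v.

Initial degrees: {1:1, 2:2, 3:1, 4:2, 5:1, 6:3, 7:1, 8:3, 9:3, 10:1, 11:2}
Step 1: smallest deg-1 vertex = 1, p_1 = 8. Add edge {1,8}. Now deg[1]=0, deg[8]=2.
Step 2: smallest deg-1 vertex = 3, p_2 = 9. Add edge {3,9}. Now deg[3]=0, deg[9]=2.
Step 3: smallest deg-1 vertex = 5, p_3 = 6. Add edge {5,6}. Now deg[5]=0, deg[6]=2.
Step 4: smallest deg-1 vertex = 7, p_4 = 2. Add edge {2,7}. Now deg[7]=0, deg[2]=1.
Step 5: smallest deg-1 vertex = 2, p_5 = 9. Add edge {2,9}. Now deg[2]=0, deg[9]=1.
Step 6: smallest deg-1 vertex = 9, p_6 = 4. Add edge {4,9}. Now deg[9]=0, deg[4]=1.
Step 7: smallest deg-1 vertex = 4, p_7 = 6. Add edge {4,6}. Now deg[4]=0, deg[6]=1.
Step 8: smallest deg-1 vertex = 6, p_8 = 8. Add edge {6,8}. Now deg[6]=0, deg[8]=1.
Step 9: smallest deg-1 vertex = 8, p_9 = 11. Add edge {8,11}. Now deg[8]=0, deg[11]=1.
Final: two remaining deg-1 vertices are 10, 11. Add edge {10,11}.

Answer: 1 8
3 9
5 6
2 7
2 9
4 9
4 6
6 8
8 11
10 11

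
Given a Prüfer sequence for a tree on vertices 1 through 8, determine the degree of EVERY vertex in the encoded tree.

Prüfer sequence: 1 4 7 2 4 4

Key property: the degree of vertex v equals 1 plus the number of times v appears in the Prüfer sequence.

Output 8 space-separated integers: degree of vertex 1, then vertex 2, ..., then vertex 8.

Answer: 2 2 1 4 1 1 2 1

Derivation:
p_1 = 1: count[1] becomes 1
p_2 = 4: count[4] becomes 1
p_3 = 7: count[7] becomes 1
p_4 = 2: count[2] becomes 1
p_5 = 4: count[4] becomes 2
p_6 = 4: count[4] becomes 3
Degrees (1 + count): deg[1]=1+1=2, deg[2]=1+1=2, deg[3]=1+0=1, deg[4]=1+3=4, deg[5]=1+0=1, deg[6]=1+0=1, deg[7]=1+1=2, deg[8]=1+0=1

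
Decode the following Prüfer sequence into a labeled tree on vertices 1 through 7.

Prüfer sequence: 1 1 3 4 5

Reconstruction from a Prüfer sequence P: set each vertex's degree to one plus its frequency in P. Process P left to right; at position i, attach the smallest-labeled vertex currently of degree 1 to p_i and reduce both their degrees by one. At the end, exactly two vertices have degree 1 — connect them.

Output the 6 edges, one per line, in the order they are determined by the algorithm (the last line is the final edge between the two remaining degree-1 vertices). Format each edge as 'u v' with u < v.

Answer: 1 2
1 6
1 3
3 4
4 5
5 7

Derivation:
Initial degrees: {1:3, 2:1, 3:2, 4:2, 5:2, 6:1, 7:1}
Step 1: smallest deg-1 vertex = 2, p_1 = 1. Add edge {1,2}. Now deg[2]=0, deg[1]=2.
Step 2: smallest deg-1 vertex = 6, p_2 = 1. Add edge {1,6}. Now deg[6]=0, deg[1]=1.
Step 3: smallest deg-1 vertex = 1, p_3 = 3. Add edge {1,3}. Now deg[1]=0, deg[3]=1.
Step 4: smallest deg-1 vertex = 3, p_4 = 4. Add edge {3,4}. Now deg[3]=0, deg[4]=1.
Step 5: smallest deg-1 vertex = 4, p_5 = 5. Add edge {4,5}. Now deg[4]=0, deg[5]=1.
Final: two remaining deg-1 vertices are 5, 7. Add edge {5,7}.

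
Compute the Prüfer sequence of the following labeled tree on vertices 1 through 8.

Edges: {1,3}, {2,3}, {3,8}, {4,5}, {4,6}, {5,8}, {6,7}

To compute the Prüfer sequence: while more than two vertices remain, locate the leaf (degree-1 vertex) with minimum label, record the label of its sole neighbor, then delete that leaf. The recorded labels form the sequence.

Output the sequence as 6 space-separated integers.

Answer: 3 3 8 6 4 5

Derivation:
Step 1: leaves = {1,2,7}. Remove smallest leaf 1, emit neighbor 3.
Step 2: leaves = {2,7}. Remove smallest leaf 2, emit neighbor 3.
Step 3: leaves = {3,7}. Remove smallest leaf 3, emit neighbor 8.
Step 4: leaves = {7,8}. Remove smallest leaf 7, emit neighbor 6.
Step 5: leaves = {6,8}. Remove smallest leaf 6, emit neighbor 4.
Step 6: leaves = {4,8}. Remove smallest leaf 4, emit neighbor 5.
Done: 2 vertices remain (5, 8). Sequence = [3 3 8 6 4 5]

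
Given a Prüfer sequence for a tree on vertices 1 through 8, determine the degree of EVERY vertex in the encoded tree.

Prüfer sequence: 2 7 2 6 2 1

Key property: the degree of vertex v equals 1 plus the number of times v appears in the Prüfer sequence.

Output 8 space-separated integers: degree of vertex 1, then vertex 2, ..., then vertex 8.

Answer: 2 4 1 1 1 2 2 1

Derivation:
p_1 = 2: count[2] becomes 1
p_2 = 7: count[7] becomes 1
p_3 = 2: count[2] becomes 2
p_4 = 6: count[6] becomes 1
p_5 = 2: count[2] becomes 3
p_6 = 1: count[1] becomes 1
Degrees (1 + count): deg[1]=1+1=2, deg[2]=1+3=4, deg[3]=1+0=1, deg[4]=1+0=1, deg[5]=1+0=1, deg[6]=1+1=2, deg[7]=1+1=2, deg[8]=1+0=1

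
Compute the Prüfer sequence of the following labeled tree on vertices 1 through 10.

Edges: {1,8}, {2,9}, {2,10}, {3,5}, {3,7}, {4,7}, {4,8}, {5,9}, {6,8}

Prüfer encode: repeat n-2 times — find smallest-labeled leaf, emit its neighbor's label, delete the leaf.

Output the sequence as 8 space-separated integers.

Answer: 8 8 4 7 3 5 9 2

Derivation:
Step 1: leaves = {1,6,10}. Remove smallest leaf 1, emit neighbor 8.
Step 2: leaves = {6,10}. Remove smallest leaf 6, emit neighbor 8.
Step 3: leaves = {8,10}. Remove smallest leaf 8, emit neighbor 4.
Step 4: leaves = {4,10}. Remove smallest leaf 4, emit neighbor 7.
Step 5: leaves = {7,10}. Remove smallest leaf 7, emit neighbor 3.
Step 6: leaves = {3,10}. Remove smallest leaf 3, emit neighbor 5.
Step 7: leaves = {5,10}. Remove smallest leaf 5, emit neighbor 9.
Step 8: leaves = {9,10}. Remove smallest leaf 9, emit neighbor 2.
Done: 2 vertices remain (2, 10). Sequence = [8 8 4 7 3 5 9 2]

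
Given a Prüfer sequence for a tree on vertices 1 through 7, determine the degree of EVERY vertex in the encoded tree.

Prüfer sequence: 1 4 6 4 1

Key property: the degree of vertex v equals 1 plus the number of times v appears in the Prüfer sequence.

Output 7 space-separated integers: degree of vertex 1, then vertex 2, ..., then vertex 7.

Answer: 3 1 1 3 1 2 1

Derivation:
p_1 = 1: count[1] becomes 1
p_2 = 4: count[4] becomes 1
p_3 = 6: count[6] becomes 1
p_4 = 4: count[4] becomes 2
p_5 = 1: count[1] becomes 2
Degrees (1 + count): deg[1]=1+2=3, deg[2]=1+0=1, deg[3]=1+0=1, deg[4]=1+2=3, deg[5]=1+0=1, deg[6]=1+1=2, deg[7]=1+0=1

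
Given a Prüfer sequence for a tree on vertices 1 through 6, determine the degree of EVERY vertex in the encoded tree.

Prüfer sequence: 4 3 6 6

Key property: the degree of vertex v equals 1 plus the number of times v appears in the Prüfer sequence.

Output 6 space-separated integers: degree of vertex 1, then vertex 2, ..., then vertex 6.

p_1 = 4: count[4] becomes 1
p_2 = 3: count[3] becomes 1
p_3 = 6: count[6] becomes 1
p_4 = 6: count[6] becomes 2
Degrees (1 + count): deg[1]=1+0=1, deg[2]=1+0=1, deg[3]=1+1=2, deg[4]=1+1=2, deg[5]=1+0=1, deg[6]=1+2=3

Answer: 1 1 2 2 1 3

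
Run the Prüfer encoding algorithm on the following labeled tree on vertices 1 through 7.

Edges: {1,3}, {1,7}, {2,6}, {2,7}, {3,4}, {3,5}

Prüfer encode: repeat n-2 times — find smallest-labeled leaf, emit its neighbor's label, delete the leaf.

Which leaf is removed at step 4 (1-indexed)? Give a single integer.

Answer: 1

Derivation:
Step 1: current leaves = {4,5,6}. Remove leaf 4 (neighbor: 3).
Step 2: current leaves = {5,6}. Remove leaf 5 (neighbor: 3).
Step 3: current leaves = {3,6}. Remove leaf 3 (neighbor: 1).
Step 4: current leaves = {1,6}. Remove leaf 1 (neighbor: 7).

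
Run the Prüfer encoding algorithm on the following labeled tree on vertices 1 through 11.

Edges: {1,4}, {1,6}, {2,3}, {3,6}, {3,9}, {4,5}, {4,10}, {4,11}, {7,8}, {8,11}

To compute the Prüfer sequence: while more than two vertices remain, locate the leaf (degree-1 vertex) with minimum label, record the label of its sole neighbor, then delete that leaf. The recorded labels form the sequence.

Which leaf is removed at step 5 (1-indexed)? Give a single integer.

Step 1: current leaves = {2,5,7,9,10}. Remove leaf 2 (neighbor: 3).
Step 2: current leaves = {5,7,9,10}. Remove leaf 5 (neighbor: 4).
Step 3: current leaves = {7,9,10}. Remove leaf 7 (neighbor: 8).
Step 4: current leaves = {8,9,10}. Remove leaf 8 (neighbor: 11).
Step 5: current leaves = {9,10,11}. Remove leaf 9 (neighbor: 3).

Answer: 9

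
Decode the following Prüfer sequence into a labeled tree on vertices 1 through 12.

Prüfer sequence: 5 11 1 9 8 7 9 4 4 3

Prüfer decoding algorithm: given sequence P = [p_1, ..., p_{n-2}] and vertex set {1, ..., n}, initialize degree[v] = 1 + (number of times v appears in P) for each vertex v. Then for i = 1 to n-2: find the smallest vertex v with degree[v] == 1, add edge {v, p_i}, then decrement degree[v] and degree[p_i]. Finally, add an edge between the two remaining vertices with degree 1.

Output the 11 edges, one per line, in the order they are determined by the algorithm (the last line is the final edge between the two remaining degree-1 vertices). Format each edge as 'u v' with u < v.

Initial degrees: {1:2, 2:1, 3:2, 4:3, 5:2, 6:1, 7:2, 8:2, 9:3, 10:1, 11:2, 12:1}
Step 1: smallest deg-1 vertex = 2, p_1 = 5. Add edge {2,5}. Now deg[2]=0, deg[5]=1.
Step 2: smallest deg-1 vertex = 5, p_2 = 11. Add edge {5,11}. Now deg[5]=0, deg[11]=1.
Step 3: smallest deg-1 vertex = 6, p_3 = 1. Add edge {1,6}. Now deg[6]=0, deg[1]=1.
Step 4: smallest deg-1 vertex = 1, p_4 = 9. Add edge {1,9}. Now deg[1]=0, deg[9]=2.
Step 5: smallest deg-1 vertex = 10, p_5 = 8. Add edge {8,10}. Now deg[10]=0, deg[8]=1.
Step 6: smallest deg-1 vertex = 8, p_6 = 7. Add edge {7,8}. Now deg[8]=0, deg[7]=1.
Step 7: smallest deg-1 vertex = 7, p_7 = 9. Add edge {7,9}. Now deg[7]=0, deg[9]=1.
Step 8: smallest deg-1 vertex = 9, p_8 = 4. Add edge {4,9}. Now deg[9]=0, deg[4]=2.
Step 9: smallest deg-1 vertex = 11, p_9 = 4. Add edge {4,11}. Now deg[11]=0, deg[4]=1.
Step 10: smallest deg-1 vertex = 4, p_10 = 3. Add edge {3,4}. Now deg[4]=0, deg[3]=1.
Final: two remaining deg-1 vertices are 3, 12. Add edge {3,12}.

Answer: 2 5
5 11
1 6
1 9
8 10
7 8
7 9
4 9
4 11
3 4
3 12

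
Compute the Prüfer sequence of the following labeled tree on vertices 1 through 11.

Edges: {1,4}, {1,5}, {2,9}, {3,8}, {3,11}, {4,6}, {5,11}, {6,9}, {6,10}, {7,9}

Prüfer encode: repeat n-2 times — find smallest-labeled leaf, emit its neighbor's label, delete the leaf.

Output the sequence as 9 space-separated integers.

Answer: 9 9 3 11 6 6 4 1 5

Derivation:
Step 1: leaves = {2,7,8,10}. Remove smallest leaf 2, emit neighbor 9.
Step 2: leaves = {7,8,10}. Remove smallest leaf 7, emit neighbor 9.
Step 3: leaves = {8,9,10}. Remove smallest leaf 8, emit neighbor 3.
Step 4: leaves = {3,9,10}. Remove smallest leaf 3, emit neighbor 11.
Step 5: leaves = {9,10,11}. Remove smallest leaf 9, emit neighbor 6.
Step 6: leaves = {10,11}. Remove smallest leaf 10, emit neighbor 6.
Step 7: leaves = {6,11}. Remove smallest leaf 6, emit neighbor 4.
Step 8: leaves = {4,11}. Remove smallest leaf 4, emit neighbor 1.
Step 9: leaves = {1,11}. Remove smallest leaf 1, emit neighbor 5.
Done: 2 vertices remain (5, 11). Sequence = [9 9 3 11 6 6 4 1 5]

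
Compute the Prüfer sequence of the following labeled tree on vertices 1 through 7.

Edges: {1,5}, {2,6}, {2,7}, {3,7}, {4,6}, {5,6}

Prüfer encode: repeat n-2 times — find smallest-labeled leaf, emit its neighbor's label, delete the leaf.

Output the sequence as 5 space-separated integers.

Step 1: leaves = {1,3,4}. Remove smallest leaf 1, emit neighbor 5.
Step 2: leaves = {3,4,5}. Remove smallest leaf 3, emit neighbor 7.
Step 3: leaves = {4,5,7}. Remove smallest leaf 4, emit neighbor 6.
Step 4: leaves = {5,7}. Remove smallest leaf 5, emit neighbor 6.
Step 5: leaves = {6,7}. Remove smallest leaf 6, emit neighbor 2.
Done: 2 vertices remain (2, 7). Sequence = [5 7 6 6 2]

Answer: 5 7 6 6 2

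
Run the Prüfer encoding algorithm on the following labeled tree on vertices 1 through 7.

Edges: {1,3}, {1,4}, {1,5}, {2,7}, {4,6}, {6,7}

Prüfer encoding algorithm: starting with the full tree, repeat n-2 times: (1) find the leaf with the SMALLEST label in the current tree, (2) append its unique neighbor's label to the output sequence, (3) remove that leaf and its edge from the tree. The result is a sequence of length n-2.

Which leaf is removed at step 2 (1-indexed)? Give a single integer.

Step 1: current leaves = {2,3,5}. Remove leaf 2 (neighbor: 7).
Step 2: current leaves = {3,5,7}. Remove leaf 3 (neighbor: 1).

Answer: 3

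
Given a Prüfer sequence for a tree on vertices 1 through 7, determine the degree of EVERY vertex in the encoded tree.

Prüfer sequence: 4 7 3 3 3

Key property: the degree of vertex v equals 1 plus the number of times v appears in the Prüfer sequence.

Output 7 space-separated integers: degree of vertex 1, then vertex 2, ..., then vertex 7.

Answer: 1 1 4 2 1 1 2

Derivation:
p_1 = 4: count[4] becomes 1
p_2 = 7: count[7] becomes 1
p_3 = 3: count[3] becomes 1
p_4 = 3: count[3] becomes 2
p_5 = 3: count[3] becomes 3
Degrees (1 + count): deg[1]=1+0=1, deg[2]=1+0=1, deg[3]=1+3=4, deg[4]=1+1=2, deg[5]=1+0=1, deg[6]=1+0=1, deg[7]=1+1=2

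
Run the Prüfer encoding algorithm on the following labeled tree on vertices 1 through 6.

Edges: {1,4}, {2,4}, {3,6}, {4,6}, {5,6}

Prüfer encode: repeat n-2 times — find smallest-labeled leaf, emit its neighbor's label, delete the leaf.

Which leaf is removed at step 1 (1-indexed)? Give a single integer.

Answer: 1

Derivation:
Step 1: current leaves = {1,2,3,5}. Remove leaf 1 (neighbor: 4).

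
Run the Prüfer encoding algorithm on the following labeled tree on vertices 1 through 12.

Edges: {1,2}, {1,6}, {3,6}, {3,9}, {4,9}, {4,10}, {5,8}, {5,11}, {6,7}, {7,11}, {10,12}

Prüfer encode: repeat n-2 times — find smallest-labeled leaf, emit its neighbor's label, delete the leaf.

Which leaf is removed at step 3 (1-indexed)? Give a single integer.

Answer: 8

Derivation:
Step 1: current leaves = {2,8,12}. Remove leaf 2 (neighbor: 1).
Step 2: current leaves = {1,8,12}. Remove leaf 1 (neighbor: 6).
Step 3: current leaves = {8,12}. Remove leaf 8 (neighbor: 5).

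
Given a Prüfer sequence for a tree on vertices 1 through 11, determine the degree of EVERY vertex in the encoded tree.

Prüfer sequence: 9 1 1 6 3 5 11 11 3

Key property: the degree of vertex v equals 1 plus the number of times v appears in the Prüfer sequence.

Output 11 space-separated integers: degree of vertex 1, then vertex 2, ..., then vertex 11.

Answer: 3 1 3 1 2 2 1 1 2 1 3

Derivation:
p_1 = 9: count[9] becomes 1
p_2 = 1: count[1] becomes 1
p_3 = 1: count[1] becomes 2
p_4 = 6: count[6] becomes 1
p_5 = 3: count[3] becomes 1
p_6 = 5: count[5] becomes 1
p_7 = 11: count[11] becomes 1
p_8 = 11: count[11] becomes 2
p_9 = 3: count[3] becomes 2
Degrees (1 + count): deg[1]=1+2=3, deg[2]=1+0=1, deg[3]=1+2=3, deg[4]=1+0=1, deg[5]=1+1=2, deg[6]=1+1=2, deg[7]=1+0=1, deg[8]=1+0=1, deg[9]=1+1=2, deg[10]=1+0=1, deg[11]=1+2=3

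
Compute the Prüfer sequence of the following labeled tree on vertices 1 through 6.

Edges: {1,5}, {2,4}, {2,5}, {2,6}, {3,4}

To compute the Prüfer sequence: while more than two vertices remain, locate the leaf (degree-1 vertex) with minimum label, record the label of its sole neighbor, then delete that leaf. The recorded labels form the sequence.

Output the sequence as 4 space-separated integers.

Step 1: leaves = {1,3,6}. Remove smallest leaf 1, emit neighbor 5.
Step 2: leaves = {3,5,6}. Remove smallest leaf 3, emit neighbor 4.
Step 3: leaves = {4,5,6}. Remove smallest leaf 4, emit neighbor 2.
Step 4: leaves = {5,6}. Remove smallest leaf 5, emit neighbor 2.
Done: 2 vertices remain (2, 6). Sequence = [5 4 2 2]

Answer: 5 4 2 2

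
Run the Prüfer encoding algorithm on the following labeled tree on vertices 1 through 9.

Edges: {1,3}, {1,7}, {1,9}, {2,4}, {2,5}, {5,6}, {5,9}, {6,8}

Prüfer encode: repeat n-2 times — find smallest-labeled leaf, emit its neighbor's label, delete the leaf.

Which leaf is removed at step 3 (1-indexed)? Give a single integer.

Answer: 2

Derivation:
Step 1: current leaves = {3,4,7,8}. Remove leaf 3 (neighbor: 1).
Step 2: current leaves = {4,7,8}. Remove leaf 4 (neighbor: 2).
Step 3: current leaves = {2,7,8}. Remove leaf 2 (neighbor: 5).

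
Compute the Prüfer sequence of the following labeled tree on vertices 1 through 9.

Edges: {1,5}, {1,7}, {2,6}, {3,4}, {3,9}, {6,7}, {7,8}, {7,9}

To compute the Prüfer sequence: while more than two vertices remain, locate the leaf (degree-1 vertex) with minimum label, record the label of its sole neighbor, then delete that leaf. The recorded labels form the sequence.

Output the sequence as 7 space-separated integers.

Answer: 6 3 9 1 7 7 7

Derivation:
Step 1: leaves = {2,4,5,8}. Remove smallest leaf 2, emit neighbor 6.
Step 2: leaves = {4,5,6,8}. Remove smallest leaf 4, emit neighbor 3.
Step 3: leaves = {3,5,6,8}. Remove smallest leaf 3, emit neighbor 9.
Step 4: leaves = {5,6,8,9}. Remove smallest leaf 5, emit neighbor 1.
Step 5: leaves = {1,6,8,9}. Remove smallest leaf 1, emit neighbor 7.
Step 6: leaves = {6,8,9}. Remove smallest leaf 6, emit neighbor 7.
Step 7: leaves = {8,9}. Remove smallest leaf 8, emit neighbor 7.
Done: 2 vertices remain (7, 9). Sequence = [6 3 9 1 7 7 7]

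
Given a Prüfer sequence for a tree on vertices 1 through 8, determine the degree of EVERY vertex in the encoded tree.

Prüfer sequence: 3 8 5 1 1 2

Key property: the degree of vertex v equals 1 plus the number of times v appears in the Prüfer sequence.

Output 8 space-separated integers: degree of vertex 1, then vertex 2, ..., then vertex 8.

Answer: 3 2 2 1 2 1 1 2

Derivation:
p_1 = 3: count[3] becomes 1
p_2 = 8: count[8] becomes 1
p_3 = 5: count[5] becomes 1
p_4 = 1: count[1] becomes 1
p_5 = 1: count[1] becomes 2
p_6 = 2: count[2] becomes 1
Degrees (1 + count): deg[1]=1+2=3, deg[2]=1+1=2, deg[3]=1+1=2, deg[4]=1+0=1, deg[5]=1+1=2, deg[6]=1+0=1, deg[7]=1+0=1, deg[8]=1+1=2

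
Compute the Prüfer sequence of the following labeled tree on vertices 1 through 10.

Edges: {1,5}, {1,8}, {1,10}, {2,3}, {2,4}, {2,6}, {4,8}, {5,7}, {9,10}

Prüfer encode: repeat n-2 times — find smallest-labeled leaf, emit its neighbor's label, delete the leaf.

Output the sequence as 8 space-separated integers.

Answer: 2 2 4 8 5 1 1 10

Derivation:
Step 1: leaves = {3,6,7,9}. Remove smallest leaf 3, emit neighbor 2.
Step 2: leaves = {6,7,9}. Remove smallest leaf 6, emit neighbor 2.
Step 3: leaves = {2,7,9}. Remove smallest leaf 2, emit neighbor 4.
Step 4: leaves = {4,7,9}. Remove smallest leaf 4, emit neighbor 8.
Step 5: leaves = {7,8,9}. Remove smallest leaf 7, emit neighbor 5.
Step 6: leaves = {5,8,9}. Remove smallest leaf 5, emit neighbor 1.
Step 7: leaves = {8,9}. Remove smallest leaf 8, emit neighbor 1.
Step 8: leaves = {1,9}. Remove smallest leaf 1, emit neighbor 10.
Done: 2 vertices remain (9, 10). Sequence = [2 2 4 8 5 1 1 10]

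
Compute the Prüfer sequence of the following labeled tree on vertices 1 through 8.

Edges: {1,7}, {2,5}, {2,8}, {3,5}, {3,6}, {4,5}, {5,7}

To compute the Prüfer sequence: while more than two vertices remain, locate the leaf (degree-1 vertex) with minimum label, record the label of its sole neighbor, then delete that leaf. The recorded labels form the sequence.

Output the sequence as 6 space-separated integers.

Answer: 7 5 3 5 5 2

Derivation:
Step 1: leaves = {1,4,6,8}. Remove smallest leaf 1, emit neighbor 7.
Step 2: leaves = {4,6,7,8}. Remove smallest leaf 4, emit neighbor 5.
Step 3: leaves = {6,7,8}. Remove smallest leaf 6, emit neighbor 3.
Step 4: leaves = {3,7,8}. Remove smallest leaf 3, emit neighbor 5.
Step 5: leaves = {7,8}. Remove smallest leaf 7, emit neighbor 5.
Step 6: leaves = {5,8}. Remove smallest leaf 5, emit neighbor 2.
Done: 2 vertices remain (2, 8). Sequence = [7 5 3 5 5 2]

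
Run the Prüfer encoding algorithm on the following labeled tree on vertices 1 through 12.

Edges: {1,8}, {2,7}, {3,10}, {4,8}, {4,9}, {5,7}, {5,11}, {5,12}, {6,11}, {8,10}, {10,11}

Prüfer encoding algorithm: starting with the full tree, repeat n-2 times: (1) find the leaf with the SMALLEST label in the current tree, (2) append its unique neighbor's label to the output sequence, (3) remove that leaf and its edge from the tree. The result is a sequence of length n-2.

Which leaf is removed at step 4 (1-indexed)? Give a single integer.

Answer: 6

Derivation:
Step 1: current leaves = {1,2,3,6,9,12}. Remove leaf 1 (neighbor: 8).
Step 2: current leaves = {2,3,6,9,12}. Remove leaf 2 (neighbor: 7).
Step 3: current leaves = {3,6,7,9,12}. Remove leaf 3 (neighbor: 10).
Step 4: current leaves = {6,7,9,12}. Remove leaf 6 (neighbor: 11).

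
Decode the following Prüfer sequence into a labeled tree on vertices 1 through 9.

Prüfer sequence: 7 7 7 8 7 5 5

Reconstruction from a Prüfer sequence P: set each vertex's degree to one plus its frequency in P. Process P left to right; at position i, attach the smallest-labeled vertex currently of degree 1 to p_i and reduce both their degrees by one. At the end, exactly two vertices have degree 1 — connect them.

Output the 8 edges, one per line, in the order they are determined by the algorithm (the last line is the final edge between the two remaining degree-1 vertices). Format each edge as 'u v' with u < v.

Answer: 1 7
2 7
3 7
4 8
6 7
5 7
5 8
5 9

Derivation:
Initial degrees: {1:1, 2:1, 3:1, 4:1, 5:3, 6:1, 7:5, 8:2, 9:1}
Step 1: smallest deg-1 vertex = 1, p_1 = 7. Add edge {1,7}. Now deg[1]=0, deg[7]=4.
Step 2: smallest deg-1 vertex = 2, p_2 = 7. Add edge {2,7}. Now deg[2]=0, deg[7]=3.
Step 3: smallest deg-1 vertex = 3, p_3 = 7. Add edge {3,7}. Now deg[3]=0, deg[7]=2.
Step 4: smallest deg-1 vertex = 4, p_4 = 8. Add edge {4,8}. Now deg[4]=0, deg[8]=1.
Step 5: smallest deg-1 vertex = 6, p_5 = 7. Add edge {6,7}. Now deg[6]=0, deg[7]=1.
Step 6: smallest deg-1 vertex = 7, p_6 = 5. Add edge {5,7}. Now deg[7]=0, deg[5]=2.
Step 7: smallest deg-1 vertex = 8, p_7 = 5. Add edge {5,8}. Now deg[8]=0, deg[5]=1.
Final: two remaining deg-1 vertices are 5, 9. Add edge {5,9}.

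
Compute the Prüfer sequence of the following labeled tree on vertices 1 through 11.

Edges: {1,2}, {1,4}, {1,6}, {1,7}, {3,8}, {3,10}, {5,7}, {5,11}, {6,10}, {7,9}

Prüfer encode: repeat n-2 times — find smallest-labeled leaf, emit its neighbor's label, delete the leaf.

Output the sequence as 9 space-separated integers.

Answer: 1 1 3 10 7 6 1 7 5

Derivation:
Step 1: leaves = {2,4,8,9,11}. Remove smallest leaf 2, emit neighbor 1.
Step 2: leaves = {4,8,9,11}. Remove smallest leaf 4, emit neighbor 1.
Step 3: leaves = {8,9,11}. Remove smallest leaf 8, emit neighbor 3.
Step 4: leaves = {3,9,11}. Remove smallest leaf 3, emit neighbor 10.
Step 5: leaves = {9,10,11}. Remove smallest leaf 9, emit neighbor 7.
Step 6: leaves = {10,11}. Remove smallest leaf 10, emit neighbor 6.
Step 7: leaves = {6,11}. Remove smallest leaf 6, emit neighbor 1.
Step 8: leaves = {1,11}. Remove smallest leaf 1, emit neighbor 7.
Step 9: leaves = {7,11}. Remove smallest leaf 7, emit neighbor 5.
Done: 2 vertices remain (5, 11). Sequence = [1 1 3 10 7 6 1 7 5]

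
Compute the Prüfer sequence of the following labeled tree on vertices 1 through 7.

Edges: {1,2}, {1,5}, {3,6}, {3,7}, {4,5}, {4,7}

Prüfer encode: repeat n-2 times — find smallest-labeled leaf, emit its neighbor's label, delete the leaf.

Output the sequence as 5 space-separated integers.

Step 1: leaves = {2,6}. Remove smallest leaf 2, emit neighbor 1.
Step 2: leaves = {1,6}. Remove smallest leaf 1, emit neighbor 5.
Step 3: leaves = {5,6}. Remove smallest leaf 5, emit neighbor 4.
Step 4: leaves = {4,6}. Remove smallest leaf 4, emit neighbor 7.
Step 5: leaves = {6,7}. Remove smallest leaf 6, emit neighbor 3.
Done: 2 vertices remain (3, 7). Sequence = [1 5 4 7 3]

Answer: 1 5 4 7 3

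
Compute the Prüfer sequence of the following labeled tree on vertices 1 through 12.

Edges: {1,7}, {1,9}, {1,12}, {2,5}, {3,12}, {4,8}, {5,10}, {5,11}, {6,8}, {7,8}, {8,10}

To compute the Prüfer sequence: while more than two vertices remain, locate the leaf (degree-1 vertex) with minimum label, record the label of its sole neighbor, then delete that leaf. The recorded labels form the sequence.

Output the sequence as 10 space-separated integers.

Step 1: leaves = {2,3,4,6,9,11}. Remove smallest leaf 2, emit neighbor 5.
Step 2: leaves = {3,4,6,9,11}. Remove smallest leaf 3, emit neighbor 12.
Step 3: leaves = {4,6,9,11,12}. Remove smallest leaf 4, emit neighbor 8.
Step 4: leaves = {6,9,11,12}. Remove smallest leaf 6, emit neighbor 8.
Step 5: leaves = {9,11,12}. Remove smallest leaf 9, emit neighbor 1.
Step 6: leaves = {11,12}. Remove smallest leaf 11, emit neighbor 5.
Step 7: leaves = {5,12}. Remove smallest leaf 5, emit neighbor 10.
Step 8: leaves = {10,12}. Remove smallest leaf 10, emit neighbor 8.
Step 9: leaves = {8,12}. Remove smallest leaf 8, emit neighbor 7.
Step 10: leaves = {7,12}. Remove smallest leaf 7, emit neighbor 1.
Done: 2 vertices remain (1, 12). Sequence = [5 12 8 8 1 5 10 8 7 1]

Answer: 5 12 8 8 1 5 10 8 7 1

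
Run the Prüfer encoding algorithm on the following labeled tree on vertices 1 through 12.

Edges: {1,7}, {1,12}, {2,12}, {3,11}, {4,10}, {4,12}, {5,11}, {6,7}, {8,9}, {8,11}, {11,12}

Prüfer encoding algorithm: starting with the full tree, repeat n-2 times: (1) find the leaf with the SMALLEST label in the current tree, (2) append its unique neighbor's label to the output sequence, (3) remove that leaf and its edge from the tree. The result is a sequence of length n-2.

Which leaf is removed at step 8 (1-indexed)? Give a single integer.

Step 1: current leaves = {2,3,5,6,9,10}. Remove leaf 2 (neighbor: 12).
Step 2: current leaves = {3,5,6,9,10}. Remove leaf 3 (neighbor: 11).
Step 3: current leaves = {5,6,9,10}. Remove leaf 5 (neighbor: 11).
Step 4: current leaves = {6,9,10}. Remove leaf 6 (neighbor: 7).
Step 5: current leaves = {7,9,10}. Remove leaf 7 (neighbor: 1).
Step 6: current leaves = {1,9,10}. Remove leaf 1 (neighbor: 12).
Step 7: current leaves = {9,10}. Remove leaf 9 (neighbor: 8).
Step 8: current leaves = {8,10}. Remove leaf 8 (neighbor: 11).

Answer: 8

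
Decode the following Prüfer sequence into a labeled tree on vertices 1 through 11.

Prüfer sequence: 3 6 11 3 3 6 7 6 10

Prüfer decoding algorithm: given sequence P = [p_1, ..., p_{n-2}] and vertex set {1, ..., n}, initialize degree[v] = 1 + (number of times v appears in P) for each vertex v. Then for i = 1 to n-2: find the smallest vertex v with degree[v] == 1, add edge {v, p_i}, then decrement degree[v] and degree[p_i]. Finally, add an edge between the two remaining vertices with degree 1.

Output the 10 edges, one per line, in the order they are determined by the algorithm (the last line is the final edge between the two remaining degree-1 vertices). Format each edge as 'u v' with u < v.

Answer: 1 3
2 6
4 11
3 5
3 8
3 6
7 9
6 7
6 10
10 11

Derivation:
Initial degrees: {1:1, 2:1, 3:4, 4:1, 5:1, 6:4, 7:2, 8:1, 9:1, 10:2, 11:2}
Step 1: smallest deg-1 vertex = 1, p_1 = 3. Add edge {1,3}. Now deg[1]=0, deg[3]=3.
Step 2: smallest deg-1 vertex = 2, p_2 = 6. Add edge {2,6}. Now deg[2]=0, deg[6]=3.
Step 3: smallest deg-1 vertex = 4, p_3 = 11. Add edge {4,11}. Now deg[4]=0, deg[11]=1.
Step 4: smallest deg-1 vertex = 5, p_4 = 3. Add edge {3,5}. Now deg[5]=0, deg[3]=2.
Step 5: smallest deg-1 vertex = 8, p_5 = 3. Add edge {3,8}. Now deg[8]=0, deg[3]=1.
Step 6: smallest deg-1 vertex = 3, p_6 = 6. Add edge {3,6}. Now deg[3]=0, deg[6]=2.
Step 7: smallest deg-1 vertex = 9, p_7 = 7. Add edge {7,9}. Now deg[9]=0, deg[7]=1.
Step 8: smallest deg-1 vertex = 7, p_8 = 6. Add edge {6,7}. Now deg[7]=0, deg[6]=1.
Step 9: smallest deg-1 vertex = 6, p_9 = 10. Add edge {6,10}. Now deg[6]=0, deg[10]=1.
Final: two remaining deg-1 vertices are 10, 11. Add edge {10,11}.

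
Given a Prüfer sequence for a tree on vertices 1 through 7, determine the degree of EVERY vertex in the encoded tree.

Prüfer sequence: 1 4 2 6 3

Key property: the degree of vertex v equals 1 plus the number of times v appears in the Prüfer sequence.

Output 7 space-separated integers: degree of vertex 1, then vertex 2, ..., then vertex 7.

Answer: 2 2 2 2 1 2 1

Derivation:
p_1 = 1: count[1] becomes 1
p_2 = 4: count[4] becomes 1
p_3 = 2: count[2] becomes 1
p_4 = 6: count[6] becomes 1
p_5 = 3: count[3] becomes 1
Degrees (1 + count): deg[1]=1+1=2, deg[2]=1+1=2, deg[3]=1+1=2, deg[4]=1+1=2, deg[5]=1+0=1, deg[6]=1+1=2, deg[7]=1+0=1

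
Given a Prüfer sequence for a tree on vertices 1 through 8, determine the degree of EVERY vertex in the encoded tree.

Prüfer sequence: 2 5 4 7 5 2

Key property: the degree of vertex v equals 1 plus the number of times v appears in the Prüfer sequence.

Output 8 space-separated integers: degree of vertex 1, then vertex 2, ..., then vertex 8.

Answer: 1 3 1 2 3 1 2 1

Derivation:
p_1 = 2: count[2] becomes 1
p_2 = 5: count[5] becomes 1
p_3 = 4: count[4] becomes 1
p_4 = 7: count[7] becomes 1
p_5 = 5: count[5] becomes 2
p_6 = 2: count[2] becomes 2
Degrees (1 + count): deg[1]=1+0=1, deg[2]=1+2=3, deg[3]=1+0=1, deg[4]=1+1=2, deg[5]=1+2=3, deg[6]=1+0=1, deg[7]=1+1=2, deg[8]=1+0=1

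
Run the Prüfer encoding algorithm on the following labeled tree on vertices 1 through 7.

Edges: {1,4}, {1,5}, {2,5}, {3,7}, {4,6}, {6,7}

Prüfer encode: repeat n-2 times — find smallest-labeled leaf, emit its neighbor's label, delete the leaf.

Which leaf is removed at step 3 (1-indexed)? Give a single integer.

Answer: 5

Derivation:
Step 1: current leaves = {2,3}. Remove leaf 2 (neighbor: 5).
Step 2: current leaves = {3,5}. Remove leaf 3 (neighbor: 7).
Step 3: current leaves = {5,7}. Remove leaf 5 (neighbor: 1).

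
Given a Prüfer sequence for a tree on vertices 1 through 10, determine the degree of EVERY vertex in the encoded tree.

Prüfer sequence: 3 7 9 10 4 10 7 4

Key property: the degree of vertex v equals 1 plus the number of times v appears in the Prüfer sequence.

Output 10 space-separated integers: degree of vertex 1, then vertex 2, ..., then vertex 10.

Answer: 1 1 2 3 1 1 3 1 2 3

Derivation:
p_1 = 3: count[3] becomes 1
p_2 = 7: count[7] becomes 1
p_3 = 9: count[9] becomes 1
p_4 = 10: count[10] becomes 1
p_5 = 4: count[4] becomes 1
p_6 = 10: count[10] becomes 2
p_7 = 7: count[7] becomes 2
p_8 = 4: count[4] becomes 2
Degrees (1 + count): deg[1]=1+0=1, deg[2]=1+0=1, deg[3]=1+1=2, deg[4]=1+2=3, deg[5]=1+0=1, deg[6]=1+0=1, deg[7]=1+2=3, deg[8]=1+0=1, deg[9]=1+1=2, deg[10]=1+2=3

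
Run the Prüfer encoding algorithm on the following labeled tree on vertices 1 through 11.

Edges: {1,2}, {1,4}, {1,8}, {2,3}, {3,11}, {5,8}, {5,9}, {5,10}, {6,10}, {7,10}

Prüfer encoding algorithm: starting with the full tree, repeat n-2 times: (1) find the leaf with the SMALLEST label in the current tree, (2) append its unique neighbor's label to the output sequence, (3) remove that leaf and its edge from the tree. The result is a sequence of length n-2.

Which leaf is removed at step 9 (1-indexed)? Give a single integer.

Step 1: current leaves = {4,6,7,9,11}. Remove leaf 4 (neighbor: 1).
Step 2: current leaves = {6,7,9,11}. Remove leaf 6 (neighbor: 10).
Step 3: current leaves = {7,9,11}. Remove leaf 7 (neighbor: 10).
Step 4: current leaves = {9,10,11}. Remove leaf 9 (neighbor: 5).
Step 5: current leaves = {10,11}. Remove leaf 10 (neighbor: 5).
Step 6: current leaves = {5,11}. Remove leaf 5 (neighbor: 8).
Step 7: current leaves = {8,11}. Remove leaf 8 (neighbor: 1).
Step 8: current leaves = {1,11}. Remove leaf 1 (neighbor: 2).
Step 9: current leaves = {2,11}. Remove leaf 2 (neighbor: 3).

Answer: 2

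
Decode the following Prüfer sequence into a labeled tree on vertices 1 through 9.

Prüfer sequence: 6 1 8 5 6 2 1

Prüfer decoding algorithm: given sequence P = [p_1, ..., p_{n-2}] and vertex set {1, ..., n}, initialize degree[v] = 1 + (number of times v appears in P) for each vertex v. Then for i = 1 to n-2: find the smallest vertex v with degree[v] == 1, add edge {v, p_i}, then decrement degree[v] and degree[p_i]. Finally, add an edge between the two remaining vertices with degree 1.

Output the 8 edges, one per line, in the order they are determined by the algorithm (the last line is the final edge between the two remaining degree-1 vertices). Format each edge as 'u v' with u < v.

Answer: 3 6
1 4
7 8
5 8
5 6
2 6
1 2
1 9

Derivation:
Initial degrees: {1:3, 2:2, 3:1, 4:1, 5:2, 6:3, 7:1, 8:2, 9:1}
Step 1: smallest deg-1 vertex = 3, p_1 = 6. Add edge {3,6}. Now deg[3]=0, deg[6]=2.
Step 2: smallest deg-1 vertex = 4, p_2 = 1. Add edge {1,4}. Now deg[4]=0, deg[1]=2.
Step 3: smallest deg-1 vertex = 7, p_3 = 8. Add edge {7,8}. Now deg[7]=0, deg[8]=1.
Step 4: smallest deg-1 vertex = 8, p_4 = 5. Add edge {5,8}. Now deg[8]=0, deg[5]=1.
Step 5: smallest deg-1 vertex = 5, p_5 = 6. Add edge {5,6}. Now deg[5]=0, deg[6]=1.
Step 6: smallest deg-1 vertex = 6, p_6 = 2. Add edge {2,6}. Now deg[6]=0, deg[2]=1.
Step 7: smallest deg-1 vertex = 2, p_7 = 1. Add edge {1,2}. Now deg[2]=0, deg[1]=1.
Final: two remaining deg-1 vertices are 1, 9. Add edge {1,9}.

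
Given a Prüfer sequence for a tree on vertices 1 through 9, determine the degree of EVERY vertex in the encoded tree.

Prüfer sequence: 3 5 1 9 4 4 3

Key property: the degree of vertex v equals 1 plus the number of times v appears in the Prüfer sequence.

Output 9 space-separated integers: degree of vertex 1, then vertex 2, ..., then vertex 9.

Answer: 2 1 3 3 2 1 1 1 2

Derivation:
p_1 = 3: count[3] becomes 1
p_2 = 5: count[5] becomes 1
p_3 = 1: count[1] becomes 1
p_4 = 9: count[9] becomes 1
p_5 = 4: count[4] becomes 1
p_6 = 4: count[4] becomes 2
p_7 = 3: count[3] becomes 2
Degrees (1 + count): deg[1]=1+1=2, deg[2]=1+0=1, deg[3]=1+2=3, deg[4]=1+2=3, deg[5]=1+1=2, deg[6]=1+0=1, deg[7]=1+0=1, deg[8]=1+0=1, deg[9]=1+1=2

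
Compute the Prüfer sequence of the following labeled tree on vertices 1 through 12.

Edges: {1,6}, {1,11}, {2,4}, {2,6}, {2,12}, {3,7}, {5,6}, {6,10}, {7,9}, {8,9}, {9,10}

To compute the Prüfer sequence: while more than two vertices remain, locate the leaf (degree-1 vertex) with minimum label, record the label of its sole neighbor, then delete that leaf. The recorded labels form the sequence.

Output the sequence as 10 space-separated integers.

Answer: 7 2 6 9 9 10 6 1 6 2

Derivation:
Step 1: leaves = {3,4,5,8,11,12}. Remove smallest leaf 3, emit neighbor 7.
Step 2: leaves = {4,5,7,8,11,12}. Remove smallest leaf 4, emit neighbor 2.
Step 3: leaves = {5,7,8,11,12}. Remove smallest leaf 5, emit neighbor 6.
Step 4: leaves = {7,8,11,12}. Remove smallest leaf 7, emit neighbor 9.
Step 5: leaves = {8,11,12}. Remove smallest leaf 8, emit neighbor 9.
Step 6: leaves = {9,11,12}. Remove smallest leaf 9, emit neighbor 10.
Step 7: leaves = {10,11,12}. Remove smallest leaf 10, emit neighbor 6.
Step 8: leaves = {11,12}. Remove smallest leaf 11, emit neighbor 1.
Step 9: leaves = {1,12}. Remove smallest leaf 1, emit neighbor 6.
Step 10: leaves = {6,12}. Remove smallest leaf 6, emit neighbor 2.
Done: 2 vertices remain (2, 12). Sequence = [7 2 6 9 9 10 6 1 6 2]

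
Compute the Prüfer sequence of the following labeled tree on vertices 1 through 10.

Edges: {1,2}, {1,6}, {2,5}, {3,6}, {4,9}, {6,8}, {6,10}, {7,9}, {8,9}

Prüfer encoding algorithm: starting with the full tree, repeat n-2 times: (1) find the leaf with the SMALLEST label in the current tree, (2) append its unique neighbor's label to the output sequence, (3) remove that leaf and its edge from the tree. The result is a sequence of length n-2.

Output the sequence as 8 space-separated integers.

Step 1: leaves = {3,4,5,7,10}. Remove smallest leaf 3, emit neighbor 6.
Step 2: leaves = {4,5,7,10}. Remove smallest leaf 4, emit neighbor 9.
Step 3: leaves = {5,7,10}. Remove smallest leaf 5, emit neighbor 2.
Step 4: leaves = {2,7,10}. Remove smallest leaf 2, emit neighbor 1.
Step 5: leaves = {1,7,10}. Remove smallest leaf 1, emit neighbor 6.
Step 6: leaves = {7,10}. Remove smallest leaf 7, emit neighbor 9.
Step 7: leaves = {9,10}. Remove smallest leaf 9, emit neighbor 8.
Step 8: leaves = {8,10}. Remove smallest leaf 8, emit neighbor 6.
Done: 2 vertices remain (6, 10). Sequence = [6 9 2 1 6 9 8 6]

Answer: 6 9 2 1 6 9 8 6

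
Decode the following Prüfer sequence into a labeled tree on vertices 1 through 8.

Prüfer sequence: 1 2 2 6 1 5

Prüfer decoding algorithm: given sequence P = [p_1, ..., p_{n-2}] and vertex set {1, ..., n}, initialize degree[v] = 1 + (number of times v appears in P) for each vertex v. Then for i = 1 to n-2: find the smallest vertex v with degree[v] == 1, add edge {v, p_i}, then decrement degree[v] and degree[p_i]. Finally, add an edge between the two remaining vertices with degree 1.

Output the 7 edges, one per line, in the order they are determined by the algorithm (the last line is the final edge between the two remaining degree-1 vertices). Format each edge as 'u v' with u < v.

Answer: 1 3
2 4
2 7
2 6
1 6
1 5
5 8

Derivation:
Initial degrees: {1:3, 2:3, 3:1, 4:1, 5:2, 6:2, 7:1, 8:1}
Step 1: smallest deg-1 vertex = 3, p_1 = 1. Add edge {1,3}. Now deg[3]=0, deg[1]=2.
Step 2: smallest deg-1 vertex = 4, p_2 = 2. Add edge {2,4}. Now deg[4]=0, deg[2]=2.
Step 3: smallest deg-1 vertex = 7, p_3 = 2. Add edge {2,7}. Now deg[7]=0, deg[2]=1.
Step 4: smallest deg-1 vertex = 2, p_4 = 6. Add edge {2,6}. Now deg[2]=0, deg[6]=1.
Step 5: smallest deg-1 vertex = 6, p_5 = 1. Add edge {1,6}. Now deg[6]=0, deg[1]=1.
Step 6: smallest deg-1 vertex = 1, p_6 = 5. Add edge {1,5}. Now deg[1]=0, deg[5]=1.
Final: two remaining deg-1 vertices are 5, 8. Add edge {5,8}.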